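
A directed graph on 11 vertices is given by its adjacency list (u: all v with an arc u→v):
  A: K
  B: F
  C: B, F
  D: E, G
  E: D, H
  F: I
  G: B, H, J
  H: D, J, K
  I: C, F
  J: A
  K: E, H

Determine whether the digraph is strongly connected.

No

There is no directed path from I to E, so the graph is not strongly connected.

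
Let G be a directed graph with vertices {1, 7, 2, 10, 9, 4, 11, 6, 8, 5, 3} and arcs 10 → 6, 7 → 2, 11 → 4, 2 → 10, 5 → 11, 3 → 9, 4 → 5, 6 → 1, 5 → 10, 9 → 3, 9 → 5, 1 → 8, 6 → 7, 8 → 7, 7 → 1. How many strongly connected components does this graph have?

3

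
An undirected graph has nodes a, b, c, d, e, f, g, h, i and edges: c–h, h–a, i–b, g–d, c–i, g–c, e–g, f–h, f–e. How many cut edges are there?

4

The edges on the cycle f-e-g-c-h-f are not bridges since each lies on that cycle.
But removing h–a disconnects h from a; removing d–g disconnects d from g; removing c–i disconnects c from i; removing i–b disconnects i from b — these are bridges.
That makes 4 bridges.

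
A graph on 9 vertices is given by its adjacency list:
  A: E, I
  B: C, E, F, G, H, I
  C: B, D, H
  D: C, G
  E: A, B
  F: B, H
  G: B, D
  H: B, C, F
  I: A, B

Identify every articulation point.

Removing B increases the component count from 1 to 2, so B is a cut vertex.
By contrast removing I leaves 1 component; it is not a cut vertex. No other vertex is a cut vertex either.

B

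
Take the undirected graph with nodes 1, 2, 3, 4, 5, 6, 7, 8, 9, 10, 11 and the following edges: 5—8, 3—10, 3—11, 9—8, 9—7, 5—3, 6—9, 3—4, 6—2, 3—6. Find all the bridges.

10-3, 11-3, 2-6, 3-4, 7-9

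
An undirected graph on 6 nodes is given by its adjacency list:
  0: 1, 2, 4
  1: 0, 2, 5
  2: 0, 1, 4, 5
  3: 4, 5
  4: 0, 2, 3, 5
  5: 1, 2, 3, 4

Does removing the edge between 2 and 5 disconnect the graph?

After removing 2-5, the path 2-4-5 still connects them, so the edge is not a bridge.

No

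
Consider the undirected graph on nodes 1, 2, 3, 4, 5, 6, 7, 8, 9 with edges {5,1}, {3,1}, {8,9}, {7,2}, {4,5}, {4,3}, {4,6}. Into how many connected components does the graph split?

3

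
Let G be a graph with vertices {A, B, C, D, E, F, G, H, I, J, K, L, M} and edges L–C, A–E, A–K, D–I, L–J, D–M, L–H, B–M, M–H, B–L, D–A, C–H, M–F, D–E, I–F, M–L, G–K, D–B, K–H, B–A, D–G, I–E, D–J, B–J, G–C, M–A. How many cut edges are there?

0

The edges on the cycle D-B-M-F-I-D are not bridges since each lies on that cycle.
Every edge lies on some cycle, so there are no bridges.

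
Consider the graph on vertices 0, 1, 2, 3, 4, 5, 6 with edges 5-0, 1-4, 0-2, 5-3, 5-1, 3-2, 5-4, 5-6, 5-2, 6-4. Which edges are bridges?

none

The edges on the cycle 5-3-2-5 are not bridges since each lies on that cycle.
Every edge lies on some cycle, so there are no bridges.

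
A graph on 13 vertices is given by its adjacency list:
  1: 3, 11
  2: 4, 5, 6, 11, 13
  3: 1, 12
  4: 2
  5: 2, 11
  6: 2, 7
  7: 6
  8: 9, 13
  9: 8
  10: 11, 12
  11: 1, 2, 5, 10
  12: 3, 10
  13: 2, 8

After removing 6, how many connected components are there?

With 6 gone, the remaining components are: {7}; {1, 2, 3, 4, 5, 8, 9, 10, 11, 12, 13}.
That is 2 components.

2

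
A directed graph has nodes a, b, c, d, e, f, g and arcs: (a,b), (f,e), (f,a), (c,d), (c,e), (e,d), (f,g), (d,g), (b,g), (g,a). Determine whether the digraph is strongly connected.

There is no directed path from e to f, so the graph is not strongly connected.

No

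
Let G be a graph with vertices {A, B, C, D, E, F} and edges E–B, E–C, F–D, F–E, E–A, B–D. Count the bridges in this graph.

The edges on the cycle F-E-B-D-F are not bridges since each lies on that cycle.
But removing C–E disconnects C from E; removing A–E disconnects A from E — these are bridges.
That makes 2 bridges.

2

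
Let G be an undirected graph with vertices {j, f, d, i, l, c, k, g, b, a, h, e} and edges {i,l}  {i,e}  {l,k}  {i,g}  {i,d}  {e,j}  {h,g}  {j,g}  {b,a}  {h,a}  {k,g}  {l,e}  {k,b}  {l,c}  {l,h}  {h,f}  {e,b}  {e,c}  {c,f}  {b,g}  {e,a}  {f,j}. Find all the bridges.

d-i

The edges on the cycle e-b-a-e are not bridges since each lies on that cycle.
But removing d–i disconnects d from i — this is a bridge.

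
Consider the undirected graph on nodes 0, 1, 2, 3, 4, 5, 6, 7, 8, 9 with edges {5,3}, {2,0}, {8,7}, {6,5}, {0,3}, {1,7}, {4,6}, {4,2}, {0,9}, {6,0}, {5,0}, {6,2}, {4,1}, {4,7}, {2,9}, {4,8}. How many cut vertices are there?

1

Removing 4 increases the component count from 1 to 2, so 4 is a cut vertex.
By contrast removing 0 leaves 1 component; it is not a cut vertex. No other vertex is a cut vertex either.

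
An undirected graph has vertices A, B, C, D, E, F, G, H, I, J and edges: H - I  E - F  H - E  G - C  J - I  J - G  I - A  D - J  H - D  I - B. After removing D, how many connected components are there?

With D gone, the remaining components are: {A, B, C, E, F, G, H, I, J}.
That is 1 component.

1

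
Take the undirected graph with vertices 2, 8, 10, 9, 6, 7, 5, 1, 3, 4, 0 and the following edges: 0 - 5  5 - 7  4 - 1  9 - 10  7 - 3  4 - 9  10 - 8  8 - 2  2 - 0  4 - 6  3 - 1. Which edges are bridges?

4-6

The edges on the cycle 4-9-10-8-2-0-5-7-3-1-4 are not bridges since each lies on that cycle.
But removing 4 - 6 disconnects 4 from 6 — this is a bridge.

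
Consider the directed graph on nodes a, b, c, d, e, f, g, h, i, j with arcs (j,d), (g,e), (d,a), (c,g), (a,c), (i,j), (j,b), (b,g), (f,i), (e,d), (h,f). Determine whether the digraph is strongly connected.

No

There is no directed path from b to h, so the graph is not strongly connected.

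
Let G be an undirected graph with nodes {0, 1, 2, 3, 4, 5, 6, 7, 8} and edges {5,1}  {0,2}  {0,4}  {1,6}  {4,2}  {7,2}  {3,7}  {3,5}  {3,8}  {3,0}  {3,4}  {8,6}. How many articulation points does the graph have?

Removing 3 increases the component count from 1 to 2, so 3 is a cut vertex.
By contrast removing 8 leaves 1 component; it is not a cut vertex. No other vertex is a cut vertex either.

1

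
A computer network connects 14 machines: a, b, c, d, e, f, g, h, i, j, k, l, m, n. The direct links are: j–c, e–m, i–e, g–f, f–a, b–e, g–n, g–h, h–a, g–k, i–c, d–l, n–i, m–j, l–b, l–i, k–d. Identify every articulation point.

Removing g increases the component count from 1 to 2, so g is a cut vertex.
By contrast removing e leaves 1 component; it is not a cut vertex. No other vertex is a cut vertex either.

g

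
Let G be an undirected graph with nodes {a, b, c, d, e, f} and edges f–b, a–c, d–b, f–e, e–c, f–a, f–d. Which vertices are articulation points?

f

Removing f increases the component count from 1 to 2, so f is a cut vertex.
By contrast removing e leaves 1 component; it is not a cut vertex. No other vertex is a cut vertex either.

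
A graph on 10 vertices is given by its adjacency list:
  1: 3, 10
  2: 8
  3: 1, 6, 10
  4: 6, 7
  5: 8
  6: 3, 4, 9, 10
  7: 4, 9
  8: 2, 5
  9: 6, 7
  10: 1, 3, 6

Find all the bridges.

2-8, 5-8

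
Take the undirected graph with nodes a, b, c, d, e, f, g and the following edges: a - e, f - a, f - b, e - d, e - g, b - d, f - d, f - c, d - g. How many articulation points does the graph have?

1

Removing f increases the component count from 1 to 2, so f is a cut vertex.
By contrast removing e leaves 1 component; it is not a cut vertex. No other vertex is a cut vertex either.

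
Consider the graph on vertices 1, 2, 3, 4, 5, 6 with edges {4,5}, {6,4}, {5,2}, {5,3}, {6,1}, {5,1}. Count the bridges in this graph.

The edges on the cycle 6-4-5-1-6 are not bridges since each lies on that cycle.
But removing 5—3 disconnects 5 from 3; removing 5—2 disconnects 5 from 2 — these are bridges.
That makes 2 bridges.

2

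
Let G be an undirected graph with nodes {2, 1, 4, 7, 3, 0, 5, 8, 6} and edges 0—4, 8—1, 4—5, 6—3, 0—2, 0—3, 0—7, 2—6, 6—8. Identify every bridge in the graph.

The edges on the cycle 0-2-6-3-0 are not bridges since each lies on that cycle.
But removing 1—8 disconnects 1 from 8; removing 0—7 disconnects 0 from 7; removing 5—4 disconnects 5 from 4; removing 6—8 disconnects 6 from 8 — these are bridges.
In total 5 edges are bridges.

0-4, 0-7, 1-8, 4-5, 6-8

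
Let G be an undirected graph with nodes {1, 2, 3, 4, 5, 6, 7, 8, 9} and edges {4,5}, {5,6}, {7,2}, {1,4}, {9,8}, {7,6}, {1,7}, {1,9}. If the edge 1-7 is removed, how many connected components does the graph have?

1 and 7 are still connected via 1-4-5-6-7, so the component count stays at 2.

2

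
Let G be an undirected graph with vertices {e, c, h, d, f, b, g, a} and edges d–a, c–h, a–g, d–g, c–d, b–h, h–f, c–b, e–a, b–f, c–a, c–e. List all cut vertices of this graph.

Removing c increases the component count from 1 to 2, so c is a cut vertex.
By contrast removing f leaves 1 component; it is not a cut vertex. No other vertex is a cut vertex either.

c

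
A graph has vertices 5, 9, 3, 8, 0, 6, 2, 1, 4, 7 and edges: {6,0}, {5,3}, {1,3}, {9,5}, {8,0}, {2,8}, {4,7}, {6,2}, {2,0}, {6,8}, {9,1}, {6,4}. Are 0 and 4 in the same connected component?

From 0 we can reach 0, 2, 4, 6, 7, 8, which includes 4.

Yes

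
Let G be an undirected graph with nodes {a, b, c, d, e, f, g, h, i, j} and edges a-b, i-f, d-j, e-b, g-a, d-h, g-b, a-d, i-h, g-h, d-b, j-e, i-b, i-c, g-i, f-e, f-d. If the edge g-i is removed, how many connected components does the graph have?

g and i are still connected via g-h-i, so the component count stays at 1.

1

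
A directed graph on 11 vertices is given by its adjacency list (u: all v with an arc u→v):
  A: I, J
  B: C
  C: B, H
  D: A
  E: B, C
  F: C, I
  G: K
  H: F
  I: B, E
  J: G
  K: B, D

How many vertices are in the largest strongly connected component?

6

{B, C, E, F, H, I} are all mutually reachable — one SCC of size 6.
{A, D, G, J, K} are all mutually reachable — one SCC of size 5.
The largest has 6 vertices.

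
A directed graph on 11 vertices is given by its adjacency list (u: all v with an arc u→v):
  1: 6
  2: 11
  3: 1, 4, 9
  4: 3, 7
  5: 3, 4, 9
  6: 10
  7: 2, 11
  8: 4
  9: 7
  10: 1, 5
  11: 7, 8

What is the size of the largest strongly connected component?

{1, 2, 3, 4, 5, 6, 7, 8, 9, 10, 11} are all mutually reachable — one SCC of size 11.
The largest has 11 vertices.

11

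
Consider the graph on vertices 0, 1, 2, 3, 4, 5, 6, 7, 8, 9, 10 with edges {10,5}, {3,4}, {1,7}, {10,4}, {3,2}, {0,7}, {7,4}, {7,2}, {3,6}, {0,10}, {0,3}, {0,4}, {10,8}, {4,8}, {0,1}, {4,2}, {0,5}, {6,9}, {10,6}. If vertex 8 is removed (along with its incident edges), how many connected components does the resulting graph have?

1

With 8 gone, the remaining components are: {0, 1, 2, 3, 4, 5, 6, 7, 9, 10}.
That is 1 component.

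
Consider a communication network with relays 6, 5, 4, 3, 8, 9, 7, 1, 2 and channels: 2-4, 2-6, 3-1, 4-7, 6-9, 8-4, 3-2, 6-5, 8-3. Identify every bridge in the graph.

1-3, 2-6, 4-7, 5-6, 6-9

The edges on the cycle 8-3-2-4-8 are not bridges since each lies on that cycle.
But removing 4-7 disconnects 4 from 7; removing 2-6 disconnects 2 from 6; removing 3-1 disconnects 3 from 1; removing 9-6 disconnects 9 from 6 — these are bridges.
In total 5 edges are bridges.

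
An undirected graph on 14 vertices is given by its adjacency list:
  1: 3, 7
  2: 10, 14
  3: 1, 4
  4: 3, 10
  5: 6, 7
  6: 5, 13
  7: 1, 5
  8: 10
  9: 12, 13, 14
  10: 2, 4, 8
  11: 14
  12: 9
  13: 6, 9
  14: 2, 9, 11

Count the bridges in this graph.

The edges on the cycle 2-14-9-13-6-5-7-1-3-4-10-2 are not bridges since each lies on that cycle.
But removing 10-8 disconnects 10 from 8; removing 14-11 disconnects 14 from 11; removing 9-12 disconnects 9 from 12 — these are bridges.
That makes 3 bridges.

3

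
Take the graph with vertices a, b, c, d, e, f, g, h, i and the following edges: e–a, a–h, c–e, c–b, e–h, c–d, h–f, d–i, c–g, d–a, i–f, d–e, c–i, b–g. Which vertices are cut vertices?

Removing c increases the component count from 1 to 2, so c is a cut vertex.
By contrast removing b leaves 1 component; it is not a cut vertex. No other vertex is a cut vertex either.

c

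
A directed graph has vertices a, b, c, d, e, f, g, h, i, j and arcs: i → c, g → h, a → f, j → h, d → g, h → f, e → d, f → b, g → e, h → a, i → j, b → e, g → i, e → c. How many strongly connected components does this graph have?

{a, b, d, e, f, g, h, i, j} are all mutually reachable — one SCC of size 9.
{c} is an SCC by itself.
That gives 2 strongly connected components.

2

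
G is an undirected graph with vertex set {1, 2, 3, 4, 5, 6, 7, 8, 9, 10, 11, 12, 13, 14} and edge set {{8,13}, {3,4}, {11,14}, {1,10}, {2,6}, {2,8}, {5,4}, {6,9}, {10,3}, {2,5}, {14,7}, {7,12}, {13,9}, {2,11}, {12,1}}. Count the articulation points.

Removing 2 increases the component count from 1 to 2, so 2 is a cut vertex.
By contrast removing 11 leaves 1 component; it is not a cut vertex. No other vertex is a cut vertex either.

1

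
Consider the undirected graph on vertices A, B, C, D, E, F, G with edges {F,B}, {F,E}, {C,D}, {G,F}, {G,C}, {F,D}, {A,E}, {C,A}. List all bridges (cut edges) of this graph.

B-F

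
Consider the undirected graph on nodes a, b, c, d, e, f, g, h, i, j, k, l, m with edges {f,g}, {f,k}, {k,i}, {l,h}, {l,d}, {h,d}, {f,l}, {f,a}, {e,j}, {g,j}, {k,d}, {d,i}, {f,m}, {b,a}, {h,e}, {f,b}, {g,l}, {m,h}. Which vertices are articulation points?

Removing f increases the component count from 2 to 3, so f is a cut vertex.
By contrast removing b leaves 2 components; it is not a cut vertex. No other vertex is a cut vertex either.

f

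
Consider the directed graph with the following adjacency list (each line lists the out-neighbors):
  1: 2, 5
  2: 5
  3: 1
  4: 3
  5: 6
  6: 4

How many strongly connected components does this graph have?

1

{1, 2, 3, 4, 5, 6} are all mutually reachable — one SCC of size 6.
That gives 1 strongly connected component.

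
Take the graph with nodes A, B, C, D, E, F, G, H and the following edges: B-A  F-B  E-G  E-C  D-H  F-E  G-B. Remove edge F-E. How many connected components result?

2

F and E are still connected via F-B-G-E, so the component count stays at 2.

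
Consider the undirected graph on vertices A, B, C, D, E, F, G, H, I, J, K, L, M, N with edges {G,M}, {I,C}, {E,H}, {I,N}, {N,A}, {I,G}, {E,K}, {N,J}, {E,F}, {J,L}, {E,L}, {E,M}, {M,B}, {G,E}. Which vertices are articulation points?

E, I, M, N

Removing E increases the component count from 2 to 5, so E is a cut vertex.
Removing I increases the component count from 2 to 3, so I is a cut vertex.
Removing M increases the component count from 2 to 3, so M is a cut vertex.
Likewise N is a cut vertex.
By contrast removing B leaves 2 components; it is not a cut vertex. No other vertex is a cut vertex either.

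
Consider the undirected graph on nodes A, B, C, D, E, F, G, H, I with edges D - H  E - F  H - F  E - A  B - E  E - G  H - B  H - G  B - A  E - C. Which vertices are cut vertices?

Removing E increases the component count from 2 to 3, so E is a cut vertex.
Removing H increases the component count from 2 to 3, so H is a cut vertex.
By contrast removing A leaves 2 components; it is not a cut vertex. No other vertex is a cut vertex either.

E, H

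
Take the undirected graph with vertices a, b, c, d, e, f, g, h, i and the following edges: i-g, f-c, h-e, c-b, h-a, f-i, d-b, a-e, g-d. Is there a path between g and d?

Yes

From g we can reach b, c, d, f, g, i, which includes d.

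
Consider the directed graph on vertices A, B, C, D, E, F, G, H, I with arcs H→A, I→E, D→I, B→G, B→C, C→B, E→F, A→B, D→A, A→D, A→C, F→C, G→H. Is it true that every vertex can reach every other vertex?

From E we can reach every vertex (A, B, C, D, E, F, G, H, I), and every vertex can reach E (A, B, C, D, E, F, G, H, I). So the whole graph is one strongly connected component.

Yes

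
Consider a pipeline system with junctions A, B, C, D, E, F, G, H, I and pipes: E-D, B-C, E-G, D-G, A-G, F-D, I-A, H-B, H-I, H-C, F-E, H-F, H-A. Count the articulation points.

Removing H increases the component count from 1 to 2, so H is a cut vertex.
By contrast removing E leaves 1 component; it is not a cut vertex. No other vertex is a cut vertex either.

1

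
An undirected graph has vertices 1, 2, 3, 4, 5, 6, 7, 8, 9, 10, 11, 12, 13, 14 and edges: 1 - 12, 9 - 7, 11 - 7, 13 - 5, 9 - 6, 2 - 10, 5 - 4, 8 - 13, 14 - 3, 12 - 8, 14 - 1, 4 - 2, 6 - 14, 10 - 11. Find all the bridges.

14-3

The edges on the cycle 9-6-14-1-12-8-13-5-4-2-10-11-7-9 are not bridges since each lies on that cycle.
But removing 14 - 3 disconnects 14 from 3 — this is a bridge.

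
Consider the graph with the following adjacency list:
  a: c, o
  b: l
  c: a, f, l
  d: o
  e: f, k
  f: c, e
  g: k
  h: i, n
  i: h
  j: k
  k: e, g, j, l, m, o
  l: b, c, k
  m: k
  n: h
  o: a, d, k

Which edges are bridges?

The edges on the cycle e-k-o-a-c-f-e are not bridges since each lies on that cycle.
But removing g-k disconnects g from k; removing h-n disconnects h from n; removing l-b disconnects l from b; removing j-k disconnects j from k — these are bridges.
In total 7 edges are bridges.

b-l, d-o, g-k, h-i, h-n, j-k, k-m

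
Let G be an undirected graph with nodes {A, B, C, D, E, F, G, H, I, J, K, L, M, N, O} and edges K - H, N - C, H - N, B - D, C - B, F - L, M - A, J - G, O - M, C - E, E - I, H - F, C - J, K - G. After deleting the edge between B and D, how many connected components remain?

3

Before removal there are 2 components.
B - D is a bridge — removing it separates B's side from D's side.
After removal: 3 components.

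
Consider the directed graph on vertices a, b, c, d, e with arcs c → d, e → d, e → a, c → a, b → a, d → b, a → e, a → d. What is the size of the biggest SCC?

{a, b, d, e} are all mutually reachable — one SCC of size 4.
{c} is an SCC by itself.
The largest has 4 vertices.

4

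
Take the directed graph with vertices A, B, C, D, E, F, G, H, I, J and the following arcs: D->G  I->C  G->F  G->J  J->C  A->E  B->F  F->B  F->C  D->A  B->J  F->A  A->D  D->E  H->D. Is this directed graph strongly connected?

No

There is no directed path from A to I, so the graph is not strongly connected.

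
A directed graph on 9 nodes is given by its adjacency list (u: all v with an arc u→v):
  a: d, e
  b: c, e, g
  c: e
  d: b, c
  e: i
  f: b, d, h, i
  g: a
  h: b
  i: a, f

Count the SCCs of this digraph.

{a, b, c, d, e, f, g, h, i} are all mutually reachable — one SCC of size 9.
That gives 1 strongly connected component.

1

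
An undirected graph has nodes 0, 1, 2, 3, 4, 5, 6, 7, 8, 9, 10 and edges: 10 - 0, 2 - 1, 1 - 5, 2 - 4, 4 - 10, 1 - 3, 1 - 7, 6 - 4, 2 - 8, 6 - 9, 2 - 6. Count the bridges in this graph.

The edges on the cycle 2-6-4-2 are not bridges since each lies on that cycle.
But removing 10 - 0 disconnects 10 from 0; removing 3 - 1 disconnects 3 from 1; removing 2 - 1 disconnects 2 from 1; removing 4 - 10 disconnects 4 from 10 — these are bridges.
In total 8 edges are bridges.

8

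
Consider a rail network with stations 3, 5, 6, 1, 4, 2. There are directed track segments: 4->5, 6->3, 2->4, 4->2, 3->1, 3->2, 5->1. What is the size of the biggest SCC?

2

{2, 4} are all mutually reachable — one SCC of size 2.
{5} is an SCC by itself.
{1} is an SCC by itself.
{6} is an SCC by itself.
{3} is an SCC by itself.
The largest has 2 vertices.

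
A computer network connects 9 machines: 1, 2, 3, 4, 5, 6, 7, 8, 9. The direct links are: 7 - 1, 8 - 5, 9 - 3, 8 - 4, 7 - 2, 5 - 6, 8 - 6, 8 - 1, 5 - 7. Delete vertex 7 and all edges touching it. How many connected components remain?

With 7 gone, the remaining components are: {2}; {3, 9}; {1, 4, 5, 6, 8}.
That is 3 components.

3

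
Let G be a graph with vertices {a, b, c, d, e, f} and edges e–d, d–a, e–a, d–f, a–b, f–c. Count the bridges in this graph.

The edges on the cycle e-d-a-e are not bridges since each lies on that cycle.
But removing f–c disconnects f from c; removing d–f disconnects d from f; removing a–b disconnects a from b — these are bridges.
That makes 3 bridges.

3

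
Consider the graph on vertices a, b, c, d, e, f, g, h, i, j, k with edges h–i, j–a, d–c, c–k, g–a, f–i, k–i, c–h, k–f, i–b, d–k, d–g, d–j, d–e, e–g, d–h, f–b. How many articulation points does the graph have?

Removing d increases the component count from 1 to 2, so d is a cut vertex.
By contrast removing h leaves 1 component; it is not a cut vertex. No other vertex is a cut vertex either.

1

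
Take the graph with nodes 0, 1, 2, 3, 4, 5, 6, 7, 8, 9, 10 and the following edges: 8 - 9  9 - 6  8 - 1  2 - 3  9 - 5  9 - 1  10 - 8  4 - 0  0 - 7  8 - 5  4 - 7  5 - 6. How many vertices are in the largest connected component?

Starting from 2 we can reach 2, 3. That is one component of size 2.
Starting from 0 we can reach 0, 4, 7. That is one component of size 3.
Starting from 1 we can reach 1, 5, 6, 8, 9, 10. That is one component of size 6.
The largest has 6 vertices.

6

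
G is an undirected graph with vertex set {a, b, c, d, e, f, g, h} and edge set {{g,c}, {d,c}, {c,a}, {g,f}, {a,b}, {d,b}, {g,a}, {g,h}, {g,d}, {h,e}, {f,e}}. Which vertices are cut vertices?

g

Removing g increases the component count from 1 to 2, so g is a cut vertex.
By contrast removing f leaves 1 component; it is not a cut vertex. No other vertex is a cut vertex either.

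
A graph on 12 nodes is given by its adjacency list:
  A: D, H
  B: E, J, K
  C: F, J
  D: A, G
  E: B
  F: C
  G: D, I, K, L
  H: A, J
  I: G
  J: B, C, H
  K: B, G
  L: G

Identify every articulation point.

B, C, G, J

Removing B increases the component count from 1 to 2, so B is a cut vertex.
Removing C increases the component count from 1 to 2, so C is a cut vertex.
Removing G increases the component count from 1 to 3, so G is a cut vertex.
Likewise J is a cut vertex.
By contrast removing K leaves 1 component; it is not a cut vertex. No other vertex is a cut vertex either.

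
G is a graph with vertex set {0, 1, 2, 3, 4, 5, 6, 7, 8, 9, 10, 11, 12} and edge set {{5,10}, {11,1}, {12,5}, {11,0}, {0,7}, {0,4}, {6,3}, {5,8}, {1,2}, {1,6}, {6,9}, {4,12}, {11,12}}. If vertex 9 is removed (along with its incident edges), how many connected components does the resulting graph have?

1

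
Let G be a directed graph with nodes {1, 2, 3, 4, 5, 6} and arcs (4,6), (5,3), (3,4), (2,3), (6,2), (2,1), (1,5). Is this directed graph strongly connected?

Yes

From 3 we can reach every vertex (1, 2, 3, 4, 5, 6), and every vertex can reach 3 (1, 2, 3, 4, 5, 6). So the whole graph is one strongly connected component.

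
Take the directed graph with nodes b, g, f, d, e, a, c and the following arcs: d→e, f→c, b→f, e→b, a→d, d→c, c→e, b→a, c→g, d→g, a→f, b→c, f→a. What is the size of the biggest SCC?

{a, b, c, d, e, f} are all mutually reachable — one SCC of size 6.
{g} is an SCC by itself.
The largest has 6 vertices.

6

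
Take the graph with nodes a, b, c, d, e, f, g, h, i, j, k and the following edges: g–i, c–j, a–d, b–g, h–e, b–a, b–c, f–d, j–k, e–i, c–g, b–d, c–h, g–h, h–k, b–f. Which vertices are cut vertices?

b

Removing b increases the component count from 1 to 2, so b is a cut vertex.
By contrast removing a leaves 1 component; it is not a cut vertex. No other vertex is a cut vertex either.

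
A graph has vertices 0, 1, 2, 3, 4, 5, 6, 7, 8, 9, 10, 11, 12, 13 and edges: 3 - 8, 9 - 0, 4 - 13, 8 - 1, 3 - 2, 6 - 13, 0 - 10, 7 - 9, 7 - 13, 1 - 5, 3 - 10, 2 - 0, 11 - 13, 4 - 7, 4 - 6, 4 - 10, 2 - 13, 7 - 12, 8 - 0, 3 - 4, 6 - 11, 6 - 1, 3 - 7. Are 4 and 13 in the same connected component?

Yes

From 4 we can reach 0, 1, 2, 3, 4, 5, 6, 7, 8, 9, 10, 11, 12, 13, which includes 13.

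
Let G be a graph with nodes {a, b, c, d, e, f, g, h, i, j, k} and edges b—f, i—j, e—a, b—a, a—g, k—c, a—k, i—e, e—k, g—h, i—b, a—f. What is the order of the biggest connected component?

10

d is isolated — a component by itself.
Starting from a we can reach a, b, c, e, f, g, h, i, j, k. That is one component of size 10.
The largest has 10 vertices.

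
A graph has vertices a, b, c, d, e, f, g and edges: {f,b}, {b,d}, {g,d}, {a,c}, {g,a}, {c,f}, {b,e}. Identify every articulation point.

Removing b increases the component count from 1 to 2, so b is a cut vertex.
By contrast removing c leaves 1 component; it is not a cut vertex. No other vertex is a cut vertex either.

b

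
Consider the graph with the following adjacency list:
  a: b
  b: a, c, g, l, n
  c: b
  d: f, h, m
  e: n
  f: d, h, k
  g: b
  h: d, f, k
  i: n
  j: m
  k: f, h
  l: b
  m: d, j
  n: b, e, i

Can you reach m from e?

No

The component containing e is {a, b, c, e, g, i, l, n}, and m is not in it.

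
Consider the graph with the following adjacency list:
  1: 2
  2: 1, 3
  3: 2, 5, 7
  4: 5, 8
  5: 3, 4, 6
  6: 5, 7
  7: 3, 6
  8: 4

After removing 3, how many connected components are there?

With 3 gone, the remaining components are: {1, 2}; {4, 5, 6, 7, 8}.
That is 2 components.

2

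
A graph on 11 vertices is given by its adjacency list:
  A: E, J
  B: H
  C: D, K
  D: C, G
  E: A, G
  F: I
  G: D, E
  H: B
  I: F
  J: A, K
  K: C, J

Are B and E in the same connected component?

No

The component containing B is {B, H}, and E is not in it.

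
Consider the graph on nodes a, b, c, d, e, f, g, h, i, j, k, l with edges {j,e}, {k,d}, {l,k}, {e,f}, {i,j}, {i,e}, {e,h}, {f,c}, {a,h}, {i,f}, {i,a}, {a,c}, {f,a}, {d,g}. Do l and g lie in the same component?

Yes

From l we can reach d, g, k, l, which includes g.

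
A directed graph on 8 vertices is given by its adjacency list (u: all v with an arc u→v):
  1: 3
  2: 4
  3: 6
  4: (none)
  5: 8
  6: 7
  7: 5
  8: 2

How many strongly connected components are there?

{2} is an SCC by itself.
{5} is an SCC by itself.
{1} is an SCC by itself.
{8} is an SCC by itself.
{7} is an SCC by itself.
(and 3 more singleton SCCs)
That gives 8 strongly connected components.

8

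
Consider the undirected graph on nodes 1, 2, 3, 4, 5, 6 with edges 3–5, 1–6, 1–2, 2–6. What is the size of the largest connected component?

4 is isolated — a component by itself.
Starting from 3 we can reach 3, 5. That is one component of size 2.
Starting from 1 we can reach 1, 2, 6. That is one component of size 3.
The largest has 3 vertices.

3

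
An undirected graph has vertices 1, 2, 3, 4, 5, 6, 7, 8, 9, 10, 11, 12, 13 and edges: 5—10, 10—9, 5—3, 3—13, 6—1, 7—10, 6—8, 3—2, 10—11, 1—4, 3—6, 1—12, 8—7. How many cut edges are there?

The edges on the cycle 5-3-6-8-7-10-5 are not bridges since each lies on that cycle.
But removing 4—1 disconnects 4 from 1; removing 3—2 disconnects 3 from 2; removing 12—1 disconnects 12 from 1; removing 11—10 disconnects 11 from 10 — these are bridges.
In total 7 edges are bridges.

7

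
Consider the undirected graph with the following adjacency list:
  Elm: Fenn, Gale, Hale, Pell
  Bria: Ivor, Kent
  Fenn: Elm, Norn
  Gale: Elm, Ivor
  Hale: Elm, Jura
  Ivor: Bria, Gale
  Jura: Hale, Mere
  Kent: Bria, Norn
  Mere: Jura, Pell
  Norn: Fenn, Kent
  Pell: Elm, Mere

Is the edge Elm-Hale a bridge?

No

After removing Elm-Hale, the path Elm-Pell-Mere-Jura-Hale still connects them, so the edge is not a bridge.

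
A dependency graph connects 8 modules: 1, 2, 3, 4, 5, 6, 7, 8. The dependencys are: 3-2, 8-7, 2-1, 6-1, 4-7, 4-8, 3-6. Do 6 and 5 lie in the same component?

The component containing 6 is {1, 2, 3, 6}, and 5 is not in it.

No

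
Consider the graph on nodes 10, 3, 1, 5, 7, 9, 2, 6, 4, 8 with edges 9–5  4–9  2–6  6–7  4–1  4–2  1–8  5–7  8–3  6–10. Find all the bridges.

1-4, 1-8, 10-6, 3-8

The edges on the cycle 4-2-6-7-5-9-4 are not bridges since each lies on that cycle.
But removing 8–3 disconnects 8 from 3; removing 10–6 disconnects 10 from 6; removing 4–1 disconnects 4 from 1; removing 1–8 disconnects 1 from 8 — these are bridges.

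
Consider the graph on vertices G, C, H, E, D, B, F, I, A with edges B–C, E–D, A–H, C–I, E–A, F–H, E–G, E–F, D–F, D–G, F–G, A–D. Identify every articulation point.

C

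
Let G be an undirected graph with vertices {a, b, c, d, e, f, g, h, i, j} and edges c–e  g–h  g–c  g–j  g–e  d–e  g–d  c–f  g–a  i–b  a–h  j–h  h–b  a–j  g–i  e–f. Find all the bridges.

none

The edges on the cycle g-a-j-g are not bridges since each lies on that cycle.
Every edge lies on some cycle, so there are no bridges.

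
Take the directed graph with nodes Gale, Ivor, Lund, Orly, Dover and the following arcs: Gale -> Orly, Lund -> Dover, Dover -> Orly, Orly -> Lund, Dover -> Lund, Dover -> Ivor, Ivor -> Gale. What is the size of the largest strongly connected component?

5

{Gale, Ivor, Lund, Orly, Dover} are all mutually reachable — one SCC of size 5.
The largest has 5 vertices.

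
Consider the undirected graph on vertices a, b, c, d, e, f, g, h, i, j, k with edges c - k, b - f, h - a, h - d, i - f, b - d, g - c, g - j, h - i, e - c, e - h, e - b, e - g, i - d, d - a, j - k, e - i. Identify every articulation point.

Removing e increases the component count from 1 to 2, so e is a cut vertex.
By contrast removing c leaves 1 component; it is not a cut vertex. No other vertex is a cut vertex either.

e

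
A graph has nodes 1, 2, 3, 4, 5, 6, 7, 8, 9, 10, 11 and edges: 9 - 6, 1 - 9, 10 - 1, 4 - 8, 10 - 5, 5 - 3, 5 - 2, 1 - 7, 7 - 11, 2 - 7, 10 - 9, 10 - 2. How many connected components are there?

Starting from 4 we can reach 4, 8. That is one component of size 2.
Starting from 1 we can reach 1, 2, 3, 5, 6, 7, 9, 10, 11. That is one component of size 9.
Total: 2 components.

2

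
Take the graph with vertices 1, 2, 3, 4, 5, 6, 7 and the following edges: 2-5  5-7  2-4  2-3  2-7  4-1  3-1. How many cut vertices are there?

Removing 2 increases the component count from 2 to 3, so 2 is a cut vertex.
By contrast removing 7 leaves 2 components; it is not a cut vertex. No other vertex is a cut vertex either.

1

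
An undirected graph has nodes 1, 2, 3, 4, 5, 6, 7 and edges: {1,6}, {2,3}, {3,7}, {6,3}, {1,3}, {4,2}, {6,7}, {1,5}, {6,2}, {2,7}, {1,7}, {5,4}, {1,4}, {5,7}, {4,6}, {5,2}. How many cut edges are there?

The edges on the cycle 1-5-4-6-7-1 are not bridges since each lies on that cycle.
Every edge lies on some cycle, so there are no bridges.

0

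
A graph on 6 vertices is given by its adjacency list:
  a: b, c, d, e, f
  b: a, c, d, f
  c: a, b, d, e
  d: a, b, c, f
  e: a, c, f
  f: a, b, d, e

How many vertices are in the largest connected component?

6

Starting from a we can reach a, b, c, d, e, f. That is one component of size 6.
The largest has 6 vertices.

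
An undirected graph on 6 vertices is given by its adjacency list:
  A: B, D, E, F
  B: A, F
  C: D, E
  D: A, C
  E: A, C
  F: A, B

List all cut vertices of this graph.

Removing A increases the component count from 1 to 2, so A is a cut vertex.
By contrast removing B leaves 1 component; it is not a cut vertex. No other vertex is a cut vertex either.

A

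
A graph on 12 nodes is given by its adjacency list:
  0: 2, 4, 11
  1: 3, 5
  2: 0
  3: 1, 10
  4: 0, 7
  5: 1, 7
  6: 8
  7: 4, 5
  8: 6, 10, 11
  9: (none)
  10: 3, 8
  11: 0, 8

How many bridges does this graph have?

2

The edges on the cycle 1-3-10-8-11-0-4-7-5-1 are not bridges since each lies on that cycle.
But removing 6-8 disconnects 6 from 8; removing 2-0 disconnects 2 from 0 — these are bridges.
That makes 2 bridges.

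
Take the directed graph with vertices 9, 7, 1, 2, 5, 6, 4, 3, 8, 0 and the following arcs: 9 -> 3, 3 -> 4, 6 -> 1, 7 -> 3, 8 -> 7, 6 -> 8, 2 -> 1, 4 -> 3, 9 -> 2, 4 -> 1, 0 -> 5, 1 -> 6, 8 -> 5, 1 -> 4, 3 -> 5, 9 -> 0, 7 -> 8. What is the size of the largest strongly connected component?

6

{1, 3, 4, 6, 7, 8} are all mutually reachable — one SCC of size 6.
{9} is an SCC by itself.
{2} is an SCC by itself.
{0} is an SCC by itself.
{5} is an SCC by itself.
The largest has 6 vertices.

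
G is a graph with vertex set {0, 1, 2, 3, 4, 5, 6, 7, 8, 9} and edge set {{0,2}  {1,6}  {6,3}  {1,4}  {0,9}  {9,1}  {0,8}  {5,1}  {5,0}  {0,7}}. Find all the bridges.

0-2, 0-7, 0-8, 1-4, 1-6, 3-6

The edges on the cycle 5-0-9-1-5 are not bridges since each lies on that cycle.
But removing 1-6 disconnects 1 from 6; removing 6-3 disconnects 6 from 3; removing 0-7 disconnects 0 from 7; removing 4-1 disconnects 4 from 1 — these are bridges.
In total 6 edges are bridges.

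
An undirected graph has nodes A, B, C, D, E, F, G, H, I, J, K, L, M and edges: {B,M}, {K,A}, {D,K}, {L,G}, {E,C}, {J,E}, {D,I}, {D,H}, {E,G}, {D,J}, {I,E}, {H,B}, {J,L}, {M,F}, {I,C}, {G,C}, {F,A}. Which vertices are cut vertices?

D

Removing D increases the component count from 1 to 2, so D is a cut vertex.
By contrast removing A leaves 1 component; it is not a cut vertex. No other vertex is a cut vertex either.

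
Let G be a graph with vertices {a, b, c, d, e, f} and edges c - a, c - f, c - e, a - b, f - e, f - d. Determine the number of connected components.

1

Starting from a we can reach a, b, c, d, e, f. That is one component of size 6.
Total: 1 component.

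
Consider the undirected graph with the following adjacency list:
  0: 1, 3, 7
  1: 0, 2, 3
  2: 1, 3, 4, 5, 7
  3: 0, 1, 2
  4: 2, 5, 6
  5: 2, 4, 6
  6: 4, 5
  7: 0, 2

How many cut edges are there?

The edges on the cycle 2-5-6-4-2 are not bridges since each lies on that cycle.
Every edge lies on some cycle, so there are no bridges.

0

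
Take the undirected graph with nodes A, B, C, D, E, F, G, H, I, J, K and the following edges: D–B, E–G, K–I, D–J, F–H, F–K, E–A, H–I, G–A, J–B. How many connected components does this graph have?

C is isolated — a component by itself.
Starting from B we can reach B, D, J. That is one component of size 3.
Starting from A we can reach A, E, G. That is one component of size 3.
Starting from F we can reach F, H, I, K. That is one component of size 4.
Total: 4 components.

4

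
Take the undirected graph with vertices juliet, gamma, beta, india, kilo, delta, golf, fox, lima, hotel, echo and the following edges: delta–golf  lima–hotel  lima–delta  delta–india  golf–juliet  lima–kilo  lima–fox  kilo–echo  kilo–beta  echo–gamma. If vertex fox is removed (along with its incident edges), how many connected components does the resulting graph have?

With fox gone, the remaining components are: {beta, echo, golf, kilo, lima, delta, gamma, hotel, india, juliet}.
That is 1 component.

1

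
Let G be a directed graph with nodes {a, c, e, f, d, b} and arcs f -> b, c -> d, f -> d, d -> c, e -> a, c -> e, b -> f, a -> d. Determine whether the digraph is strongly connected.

No

There is no directed path from c to f, so the graph is not strongly connected.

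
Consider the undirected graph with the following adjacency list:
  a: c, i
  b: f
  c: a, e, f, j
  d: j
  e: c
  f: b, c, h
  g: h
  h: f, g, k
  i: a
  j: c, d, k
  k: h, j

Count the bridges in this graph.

6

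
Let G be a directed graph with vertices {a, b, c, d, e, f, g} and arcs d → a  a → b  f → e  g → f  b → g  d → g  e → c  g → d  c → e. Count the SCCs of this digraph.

3

{a, b, d, g} are all mutually reachable — one SCC of size 4.
{c, e} are all mutually reachable — one SCC of size 2.
{f} is an SCC by itself.
That gives 3 strongly connected components.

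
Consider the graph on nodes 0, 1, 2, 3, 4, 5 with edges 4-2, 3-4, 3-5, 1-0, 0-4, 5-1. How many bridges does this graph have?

1

The edges on the cycle 3-5-1-0-4-3 are not bridges since each lies on that cycle.
But removing 4-2 disconnects 4 from 2 — this is a bridge.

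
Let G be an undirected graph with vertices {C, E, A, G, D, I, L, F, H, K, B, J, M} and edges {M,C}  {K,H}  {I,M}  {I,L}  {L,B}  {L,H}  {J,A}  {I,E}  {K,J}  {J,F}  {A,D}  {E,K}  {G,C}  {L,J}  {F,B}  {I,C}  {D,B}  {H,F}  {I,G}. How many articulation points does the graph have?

Removing I increases the component count from 1 to 2, so I is a cut vertex.
By contrast removing K leaves 1 component; it is not a cut vertex. No other vertex is a cut vertex either.

1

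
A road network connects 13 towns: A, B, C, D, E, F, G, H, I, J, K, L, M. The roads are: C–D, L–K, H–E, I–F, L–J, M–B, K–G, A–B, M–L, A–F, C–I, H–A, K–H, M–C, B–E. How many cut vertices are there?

Removing C increases the component count from 1 to 2, so C is a cut vertex.
Removing K increases the component count from 1 to 2, so K is a cut vertex.
Removing L increases the component count from 1 to 2, so L is a cut vertex.
By contrast removing E leaves 1 component; it is not a cut vertex. No other vertex is a cut vertex either.

3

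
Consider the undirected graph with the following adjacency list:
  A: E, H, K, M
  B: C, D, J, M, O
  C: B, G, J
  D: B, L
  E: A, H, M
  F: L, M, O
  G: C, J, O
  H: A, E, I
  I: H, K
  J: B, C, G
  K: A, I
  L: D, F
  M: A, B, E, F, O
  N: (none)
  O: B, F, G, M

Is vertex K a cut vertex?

No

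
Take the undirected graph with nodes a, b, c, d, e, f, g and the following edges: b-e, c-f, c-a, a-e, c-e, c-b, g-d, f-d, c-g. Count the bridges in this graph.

0

The edges on the cycle c-a-e-c are not bridges since each lies on that cycle.
Every edge lies on some cycle, so there are no bridges.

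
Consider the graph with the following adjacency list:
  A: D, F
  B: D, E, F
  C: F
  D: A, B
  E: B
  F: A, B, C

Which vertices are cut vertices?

Removing B increases the component count from 1 to 2, so B is a cut vertex.
Removing F increases the component count from 1 to 2, so F is a cut vertex.
By contrast removing D leaves 1 component; it is not a cut vertex. No other vertex is a cut vertex either.

B, F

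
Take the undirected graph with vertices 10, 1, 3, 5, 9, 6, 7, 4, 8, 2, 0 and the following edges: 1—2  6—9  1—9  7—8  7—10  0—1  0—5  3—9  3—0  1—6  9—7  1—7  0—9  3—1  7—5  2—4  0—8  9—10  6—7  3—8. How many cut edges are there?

2

The edges on the cycle 3-0-5-7-1-3 are not bridges since each lies on that cycle.
But removing 2—4 disconnects 2 from 4; removing 2—1 disconnects 2 from 1 — these are bridges.
That makes 2 bridges.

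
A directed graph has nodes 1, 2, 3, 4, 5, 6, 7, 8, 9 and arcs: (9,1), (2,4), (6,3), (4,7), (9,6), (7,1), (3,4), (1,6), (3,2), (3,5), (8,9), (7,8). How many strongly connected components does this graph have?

{1, 2, 3, 4, 6, 7, 8, 9} are all mutually reachable — one SCC of size 8.
{5} is an SCC by itself.
That gives 2 strongly connected components.

2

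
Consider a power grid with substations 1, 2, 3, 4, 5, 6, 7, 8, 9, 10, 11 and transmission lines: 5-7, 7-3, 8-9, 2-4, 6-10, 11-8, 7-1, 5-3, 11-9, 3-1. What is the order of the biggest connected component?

Starting from 2 we can reach 2, 4. That is one component of size 2.
Starting from 6 we can reach 6, 10. That is one component of size 2.
Starting from 8 we can reach 8, 9, 11. That is one component of size 3.
Starting from 1 we can reach 1, 3, 5, 7. That is one component of size 4.
The largest has 4 vertices.

4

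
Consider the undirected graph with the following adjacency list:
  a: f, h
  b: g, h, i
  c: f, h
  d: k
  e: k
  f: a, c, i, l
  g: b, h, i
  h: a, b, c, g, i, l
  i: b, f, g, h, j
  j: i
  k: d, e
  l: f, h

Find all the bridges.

d-k, e-k, i-j

The edges on the cycle h-g-b-h are not bridges since each lies on that cycle.
But removing k-e disconnects k from e; removing i-j disconnects i from j; removing d-k disconnects d from k — these are bridges.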